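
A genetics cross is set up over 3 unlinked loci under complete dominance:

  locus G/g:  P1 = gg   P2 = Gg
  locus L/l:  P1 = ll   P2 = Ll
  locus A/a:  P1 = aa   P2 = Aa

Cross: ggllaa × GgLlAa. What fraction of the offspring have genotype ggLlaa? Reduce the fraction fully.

ggllaa gametes: gla×8
GgLlAa gametes: GLA×1, GLa×1, GlA×1, Gla×1, gLA×1, gLa×1, glA×1, gla×1
ggllaa×GgLlAa grid (8·8=64): GgLlAa=8 GgLlaa=8 GgllAa=8 Ggllaa=8 ggLlAa=8 ggLlaa=8 ggllAa=8 ggllaa=8
ggLlaa hits 8/64; gcd=8; 8÷8/64÷8 = 1/8

P(ggLlaa) = 1/8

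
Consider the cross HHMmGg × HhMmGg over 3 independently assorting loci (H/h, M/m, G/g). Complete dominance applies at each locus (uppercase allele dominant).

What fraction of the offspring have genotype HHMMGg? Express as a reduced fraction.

HHMmGg gametes: HMG×2, HMg×2, HmG×2, Hmg×2
HhMmGg gametes: HMG×1, HMg×1, HmG×1, Hmg×1, hMG×1, hMg×1, hmG×1, hmg×1
HHMmGg×HhMmGg grid (8·8=64): HHMMGG=2 HHMMGg=4 HHMMgg=2 HHMmGG=4 HHMmGg=8 HHMmgg=4 HHmmGG=2 HHmmGg=4 HHmmgg=2 HhMMGG=2 HhMMGg=4 HhMMgg=2 HhMmGG=4 HhMmGg=8 HhMmgg=4 HhmmGG=2 HhmmGg=4 Hhmmgg=2
HHMMGg hits 4/64; gcd=4; 4÷4/64÷4 = 1/16

P(HHMMGg) = 1/16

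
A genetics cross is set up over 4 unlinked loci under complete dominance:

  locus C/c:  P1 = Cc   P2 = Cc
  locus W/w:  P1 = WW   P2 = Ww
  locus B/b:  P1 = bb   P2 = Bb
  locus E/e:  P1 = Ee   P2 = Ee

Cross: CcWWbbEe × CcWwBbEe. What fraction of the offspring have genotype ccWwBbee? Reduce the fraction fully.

P(ccWwBbee) = 1/64

CcWWbbEe gametes: CWbE×4, CWbe×4, cWbE×4, cWbe×4
CcWwBbEe gametes: CWBE×1, CWBe×1, CWbE×1, CWbe×1, CwBE×1, CwBe×1, CwbE×1, Cwbe×1, cWBE×1, cWBe×1, cWbE×1, cWbe×1, cwBE×1, cwBe×1, cwbE×1, cwbe×1
CcWWbbEe×CcWwBbEe grid (16·16=256): CCWWBbEE=4 CCWWBbEe=8 CCWWBbee=4 CCWWbbEE=4 CCWWbbEe=8 CCWWbbee=4 CCWwBbEE=4 CCWwBbEe=8 CCWwBbee=4 CCWwbbEE=4 CCWwbbEe=8 CCWwbbee=4 CcWWBbEE=8 CcWWBbEe=16 CcWWBbee=8 CcWWbbEE=8 CcWWbbEe=16 CcWWbbee=8 CcWwBbEE=8 CcWwBbEe=16 CcWwBbee=8 CcWwbbEE=8 CcWwbbEe=16 CcWwbbee=8 ccWWBbEE=4 ccWWBbEe=8 ccWWBbee=4 ccWWbbEE=4 ccWWbbEe=8 ccWWbbee=4 ccWwBbEE=4 ccWwBbEe=8 ccWwBbee=4 ccWwbbEE=4 ccWwbbEe=8 ccWwbbee=4
ccWwBbee hits 4/256; gcd=4; 4÷4/256÷4 = 1/64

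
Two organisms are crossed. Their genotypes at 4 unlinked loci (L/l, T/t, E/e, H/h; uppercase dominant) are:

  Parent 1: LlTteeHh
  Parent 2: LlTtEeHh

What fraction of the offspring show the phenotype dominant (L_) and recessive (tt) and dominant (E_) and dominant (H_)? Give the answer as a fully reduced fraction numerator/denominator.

P(L_ tt E_ H_) = 9/128

LlTteeHh gametes: LTeH×2, LTeh×2, LteH×2, Lteh×2, lTeH×2, lTeh×2, lteH×2, lteh×2
LlTtEeHh gametes: LTEH×1, LTEh×1, LTeH×1, LTeh×1, LtEH×1, LtEh×1, LteH×1, Lteh×1, lTEH×1, lTEh×1, lTeH×1, lTeh×1, ltEH×1, ltEh×1, lteH×1, lteh×1
LlTteeHh×LlTtEeHh grid (16·16=256): LLTTEeHH=2 LLTTEeHh=4 LLTTEehh=2 LLTTeeHH=2 LLTTeeHh=4 LLTTeehh=2 LLTtEeHH=4 LLTtEeHh=8 LLTtEehh=4 LLTteeHH=4 LLTteeHh=8 LLTteehh=4 LLttEeHH=2 LLttEeHh=4 LLttEehh=2 LLtteeHH=2 LLtteeHh=4 LLtteehh=2 LlTTEeHH=4 LlTTEeHh=8 LlTTEehh=4 LlTTeeHH=4 LlTTeeHh=8 LlTTeehh=4 LlTtEeHH=8 LlTtEeHh=16 LlTtEehh=8 LlTteeHH=8 LlTteeHh=16 LlTteehh=8 LlttEeHH=4 LlttEeHh=8 LlttEehh=4 LltteeHH=4 LltteeHh=8 Lltteehh=4 llTTEeHH=2 llTTEeHh=4 llTTEehh=2 llTTeeHH=2 llTTeeHh=4 llTTeehh=2 llTtEeHH=4 llTtEeHh=8 llTtEehh=4 llTteeHH=4 llTteeHh=8 llTteehh=4 llttEeHH=2 llttEeHh=4 llttEehh=2 lltteeHH=2 lltteeHh=4 lltteehh=2
L_ tt E_ H_ hits 18/256; gcd=2; 18÷2/256÷2 = 9/128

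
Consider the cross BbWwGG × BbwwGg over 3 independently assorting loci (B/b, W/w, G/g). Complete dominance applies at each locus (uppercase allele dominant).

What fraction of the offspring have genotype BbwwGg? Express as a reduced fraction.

P(BbwwGg) = 1/8

BbWwGG gametes: BWG×2, BwG×2, bWG×2, bwG×2
BbwwGg gametes: BwG×2, Bwg×2, bwG×2, bwg×2
BbWwGG×BbwwGg grid (8·8=64): BBWwGG=4 BBWwGg=4 BBwwGG=4 BBwwGg=4 BbWwGG=8 BbWwGg=8 BbwwGG=8 BbwwGg=8 bbWwGG=4 bbWwGg=4 bbwwGG=4 bbwwGg=4
BbwwGg hits 8/64; gcd=8; 8÷8/64÷8 = 1/8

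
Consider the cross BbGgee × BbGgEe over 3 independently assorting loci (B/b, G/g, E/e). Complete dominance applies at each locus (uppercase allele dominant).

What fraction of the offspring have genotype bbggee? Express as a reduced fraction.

P(bbggee) = 1/32

BbGgee gametes: BGe×2, Bge×2, bGe×2, bge×2
BbGgEe gametes: BGE×1, BGe×1, BgE×1, Bge×1, bGE×1, bGe×1, bgE×1, bge×1
BbGgee×BbGgEe grid (8·8=64): BBGGEe=2 BBGGee=2 BBGgEe=4 BBGgee=4 BBggEe=2 BBggee=2 BbGGEe=4 BbGGee=4 BbGgEe=8 BbGgee=8 BbggEe=4 Bbggee=4 bbGGEe=2 bbGGee=2 bbGgEe=4 bbGgee=4 bbggEe=2 bbggee=2
bbggee hits 2/64; gcd=2; 2÷2/64÷2 = 1/32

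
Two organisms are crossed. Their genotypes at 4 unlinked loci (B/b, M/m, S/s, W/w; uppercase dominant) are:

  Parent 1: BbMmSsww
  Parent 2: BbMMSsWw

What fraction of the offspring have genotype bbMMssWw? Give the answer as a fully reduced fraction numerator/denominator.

P(bbMMssWw) = 1/64

BbMmSsww gametes: BMSw×2, BMsw×2, BmSw×2, Bmsw×2, bMSw×2, bMsw×2, bmSw×2, bmsw×2
BbMMSsWw gametes: BMSW×2, BMSw×2, BMsW×2, BMsw×2, bMSW×2, bMSw×2, bMsW×2, bMsw×2
BbMmSsww×BbMMSsWw grid (16·16=256): BBMMSSWw=4 BBMMSSww=4 BBMMSsWw=8 BBMMSsww=8 BBMMssWw=4 BBMMssww=4 BBMmSSWw=4 BBMmSSww=4 BBMmSsWw=8 BBMmSsww=8 BBMmssWw=4 BBMmssww=4 BbMMSSWw=8 BbMMSSww=8 BbMMSsWw=16 BbMMSsww=16 BbMMssWw=8 BbMMssww=8 BbMmSSWw=8 BbMmSSww=8 BbMmSsWw=16 BbMmSsww=16 BbMmssWw=8 BbMmssww=8 bbMMSSWw=4 bbMMSSww=4 bbMMSsWw=8 bbMMSsww=8 bbMMssWw=4 bbMMssww=4 bbMmSSWw=4 bbMmSSww=4 bbMmSsWw=8 bbMmSsww=8 bbMmssWw=4 bbMmssww=4
bbMMssWw hits 4/256; gcd=4; 4÷4/256÷4 = 1/64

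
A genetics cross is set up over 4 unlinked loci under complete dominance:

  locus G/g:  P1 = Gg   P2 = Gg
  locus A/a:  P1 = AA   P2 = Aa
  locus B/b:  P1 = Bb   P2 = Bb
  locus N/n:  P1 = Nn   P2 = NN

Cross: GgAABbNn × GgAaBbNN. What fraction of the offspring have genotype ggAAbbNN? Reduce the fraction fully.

GgAABbNn gametes: GABN×2, GABn×2, GAbN×2, GAbn×2, gABN×2, gABn×2, gAbN×2, gAbn×2
GgAaBbNN gametes: GABN×2, GAbN×2, GaBN×2, GabN×2, gABN×2, gAbN×2, gaBN×2, gabN×2
GgAABbNn×GgAaBbNN grid (16·16=256): GGAABBNN=4 GGAABBNn=4 GGAABbNN=8 GGAABbNn=8 GGAAbbNN=4 GGAAbbNn=4 GGAaBBNN=4 GGAaBBNn=4 GGAaBbNN=8 GGAaBbNn=8 GGAabbNN=4 GGAabbNn=4 GgAABBNN=8 GgAABBNn=8 GgAABbNN=16 GgAABbNn=16 GgAAbbNN=8 GgAAbbNn=8 GgAaBBNN=8 GgAaBBNn=8 GgAaBbNN=16 GgAaBbNn=16 GgAabbNN=8 GgAabbNn=8 ggAABBNN=4 ggAABBNn=4 ggAABbNN=8 ggAABbNn=8 ggAAbbNN=4 ggAAbbNn=4 ggAaBBNN=4 ggAaBBNn=4 ggAaBbNN=8 ggAaBbNn=8 ggAabbNN=4 ggAabbNn=4
ggAAbbNN hits 4/256; gcd=4; 4÷4/256÷4 = 1/64

P(ggAAbbNN) = 1/64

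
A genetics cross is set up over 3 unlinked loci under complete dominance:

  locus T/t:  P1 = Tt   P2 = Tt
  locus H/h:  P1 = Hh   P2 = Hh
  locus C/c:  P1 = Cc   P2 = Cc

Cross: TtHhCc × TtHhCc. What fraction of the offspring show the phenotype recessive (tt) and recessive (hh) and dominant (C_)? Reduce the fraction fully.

P(tt hh C_) = 3/64

TtHhCc gametes: THC×1, THc×1, ThC×1, Thc×1, tHC×1, tHc×1, thC×1, thc×1
TtHhCc gametes: THC×1, THc×1, ThC×1, Thc×1, tHC×1, tHc×1, thC×1, thc×1
TtHhCc×TtHhCc grid (8·8=64): TTHHCC=1 TTHHCc=2 TTHHcc=1 TTHhCC=2 TTHhCc=4 TTHhcc=2 TThhCC=1 TThhCc=2 TThhcc=1 TtHHCC=2 TtHHCc=4 TtHHcc=2 TtHhCC=4 TtHhCc=8 TtHhcc=4 TthhCC=2 TthhCc=4 Tthhcc=2 ttHHCC=1 ttHHCc=2 ttHHcc=1 ttHhCC=2 ttHhCc=4 ttHhcc=2 tthhCC=1 tthhCc=2 tthhcc=1
tt hh C_ hits 3/64; gcd=1; 3÷1/64÷1 = 3/64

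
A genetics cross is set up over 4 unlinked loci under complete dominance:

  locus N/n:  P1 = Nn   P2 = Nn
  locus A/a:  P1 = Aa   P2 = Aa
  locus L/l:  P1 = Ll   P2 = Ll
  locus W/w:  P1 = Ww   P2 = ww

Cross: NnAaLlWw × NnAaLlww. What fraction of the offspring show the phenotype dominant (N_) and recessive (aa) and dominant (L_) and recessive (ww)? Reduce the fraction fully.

NnAaLlWw gametes: NALW×1, NALw×1, NAlW×1, NAlw×1, NaLW×1, NaLw×1, NalW×1, Nalw×1, nALW×1, nALw×1, nAlW×1, nAlw×1, naLW×1, naLw×1, nalW×1, nalw×1
NnAaLlww gametes: NALw×2, NAlw×2, NaLw×2, Nalw×2, nALw×2, nAlw×2, naLw×2, nalw×2
NnAaLlWw×NnAaLlww grid (16·16=256): NNAALLWw=2 NNAALLww=2 NNAALlWw=4 NNAALlww=4 NNAAllWw=2 NNAAllww=2 NNAaLLWw=4 NNAaLLww=4 NNAaLlWw=8 NNAaLlww=8 NNAallWw=4 NNAallww=4 NNaaLLWw=2 NNaaLLww=2 NNaaLlWw=4 NNaaLlww=4 NNaallWw=2 NNaallww=2 NnAALLWw=4 NnAALLww=4 NnAALlWw=8 NnAALlww=8 NnAAllWw=4 NnAAllww=4 NnAaLLWw=8 NnAaLLww=8 NnAaLlWw=16 NnAaLlww=16 NnAallWw=8 NnAallww=8 NnaaLLWw=4 NnaaLLww=4 NnaaLlWw=8 NnaaLlww=8 NnaallWw=4 Nnaallww=4 nnAALLWw=2 nnAALLww=2 nnAALlWw=4 nnAALlww=4 nnAAllWw=2 nnAAllww=2 nnAaLLWw=4 nnAaLLww=4 nnAaLlWw=8 nnAaLlww=8 nnAallWw=4 nnAallww=4 nnaaLLWw=2 nnaaLLww=2 nnaaLlWw=4 nnaaLlww=4 nnaallWw=2 nnaallww=2
N_ aa L_ ww hits 18/256; gcd=2; 18÷2/256÷2 = 9/128

P(N_ aa L_ ww) = 9/128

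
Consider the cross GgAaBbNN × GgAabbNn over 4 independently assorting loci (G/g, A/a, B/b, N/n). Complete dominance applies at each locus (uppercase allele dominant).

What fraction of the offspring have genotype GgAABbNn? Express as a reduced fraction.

P(GgAABbNn) = 1/32

GgAaBbNN gametes: GABN×2, GAbN×2, GaBN×2, GabN×2, gABN×2, gAbN×2, gaBN×2, gabN×2
GgAabbNn gametes: GAbN×2, GAbn×2, GabN×2, Gabn×2, gAbN×2, gAbn×2, gabN×2, gabn×2
GgAaBbNN×GgAabbNn grid (16·16=256): GGAABbNN=4 GGAABbNn=4 GGAAbbNN=4 GGAAbbNn=4 GGAaBbNN=8 GGAaBbNn=8 GGAabbNN=8 GGAabbNn=8 GGaaBbNN=4 GGaaBbNn=4 GGaabbNN=4 GGaabbNn=4 GgAABbNN=8 GgAABbNn=8 GgAAbbNN=8 GgAAbbNn=8 GgAaBbNN=16 GgAaBbNn=16 GgAabbNN=16 GgAabbNn=16 GgaaBbNN=8 GgaaBbNn=8 GgaabbNN=8 GgaabbNn=8 ggAABbNN=4 ggAABbNn=4 ggAAbbNN=4 ggAAbbNn=4 ggAaBbNN=8 ggAaBbNn=8 ggAabbNN=8 ggAabbNn=8 ggaaBbNN=4 ggaaBbNn=4 ggaabbNN=4 ggaabbNn=4
GgAABbNn hits 8/256; gcd=8; 8÷8/256÷8 = 1/32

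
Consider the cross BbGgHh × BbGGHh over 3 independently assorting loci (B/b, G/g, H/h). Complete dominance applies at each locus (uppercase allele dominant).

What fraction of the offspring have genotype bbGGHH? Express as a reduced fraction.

P(bbGGHH) = 1/32

BbGgHh gametes: BGH×1, BGh×1, BgH×1, Bgh×1, bGH×1, bGh×1, bgH×1, bgh×1
BbGGHh gametes: BGH×2, BGh×2, bGH×2, bGh×2
BbGgHh×BbGGHh grid (8·8=64): BBGGHH=2 BBGGHh=4 BBGGhh=2 BBGgHH=2 BBGgHh=4 BBGghh=2 BbGGHH=4 BbGGHh=8 BbGGhh=4 BbGgHH=4 BbGgHh=8 BbGghh=4 bbGGHH=2 bbGGHh=4 bbGGhh=2 bbGgHH=2 bbGgHh=4 bbGghh=2
bbGGHH hits 2/64; gcd=2; 2÷2/64÷2 = 1/32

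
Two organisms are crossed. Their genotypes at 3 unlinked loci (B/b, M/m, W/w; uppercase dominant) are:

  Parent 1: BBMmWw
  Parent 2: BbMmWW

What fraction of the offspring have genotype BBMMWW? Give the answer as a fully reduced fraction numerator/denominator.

P(BBMMWW) = 1/16

BBMmWw gametes: BMW×2, BMw×2, BmW×2, Bmw×2
BbMmWW gametes: BMW×2, BmW×2, bMW×2, bmW×2
BBMmWw×BbMmWW grid (8·8=64): BBMMWW=4 BBMMWw=4 BBMmWW=8 BBMmWw=8 BBmmWW=4 BBmmWw=4 BbMMWW=4 BbMMWw=4 BbMmWW=8 BbMmWw=8 BbmmWW=4 BbmmWw=4
BBMMWW hits 4/64; gcd=4; 4÷4/64÷4 = 1/16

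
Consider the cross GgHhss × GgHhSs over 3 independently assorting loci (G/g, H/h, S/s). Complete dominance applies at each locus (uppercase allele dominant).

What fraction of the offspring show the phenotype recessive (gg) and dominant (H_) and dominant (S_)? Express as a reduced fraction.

GgHhss gametes: GHs×2, Ghs×2, gHs×2, ghs×2
GgHhSs gametes: GHS×1, GHs×1, GhS×1, Ghs×1, gHS×1, gHs×1, ghS×1, ghs×1
GgHhss×GgHhSs grid (8·8=64): GGHHSs=2 GGHHss=2 GGHhSs=4 GGHhss=4 GGhhSs=2 GGhhss=2 GgHHSs=4 GgHHss=4 GgHhSs=8 GgHhss=8 GghhSs=4 Gghhss=4 ggHHSs=2 ggHHss=2 ggHhSs=4 ggHhss=4 gghhSs=2 gghhss=2
gg H_ S_ hits 6/64; gcd=2; 6÷2/64÷2 = 3/32

P(gg H_ S_) = 3/32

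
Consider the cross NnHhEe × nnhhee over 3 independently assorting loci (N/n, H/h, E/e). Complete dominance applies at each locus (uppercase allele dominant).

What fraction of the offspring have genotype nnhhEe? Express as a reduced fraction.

P(nnhhEe) = 1/8

NnHhEe gametes: NHE×1, NHe×1, NhE×1, Nhe×1, nHE×1, nHe×1, nhE×1, nhe×1
nnhhee gametes: nhe×8
NnHhEe×nnhhee grid (8·8=64): NnHhEe=8 NnHhee=8 NnhhEe=8 Nnhhee=8 nnHhEe=8 nnHhee=8 nnhhEe=8 nnhhee=8
nnhhEe hits 8/64; gcd=8; 8÷8/64÷8 = 1/8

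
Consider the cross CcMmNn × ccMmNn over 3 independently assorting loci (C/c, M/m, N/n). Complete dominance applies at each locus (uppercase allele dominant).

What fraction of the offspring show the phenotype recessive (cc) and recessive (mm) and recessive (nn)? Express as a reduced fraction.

P(cc mm nn) = 1/32

CcMmNn gametes: CMN×1, CMn×1, CmN×1, Cmn×1, cMN×1, cMn×1, cmN×1, cmn×1
ccMmNn gametes: cMN×2, cMn×2, cmN×2, cmn×2
CcMmNn×ccMmNn grid (8·8=64): CcMMNN=2 CcMMNn=4 CcMMnn=2 CcMmNN=4 CcMmNn=8 CcMmnn=4 CcmmNN=2 CcmmNn=4 Ccmmnn=2 ccMMNN=2 ccMMNn=4 ccMMnn=2 ccMmNN=4 ccMmNn=8 ccMmnn=4 ccmmNN=2 ccmmNn=4 ccmmnn=2
cc mm nn hits 2/64; gcd=2; 2÷2/64÷2 = 1/32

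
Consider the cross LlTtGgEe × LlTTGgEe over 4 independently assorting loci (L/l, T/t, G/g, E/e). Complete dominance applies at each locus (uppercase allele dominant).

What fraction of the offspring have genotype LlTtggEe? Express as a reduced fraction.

P(LlTtggEe) = 1/32

LlTtGgEe gametes: LTGE×1, LTGe×1, LTgE×1, LTge×1, LtGE×1, LtGe×1, LtgE×1, Ltge×1, lTGE×1, lTGe×1, lTgE×1, lTge×1, ltGE×1, ltGe×1, ltgE×1, ltge×1
LlTTGgEe gametes: LTGE×2, LTGe×2, LTgE×2, LTge×2, lTGE×2, lTGe×2, lTgE×2, lTge×2
LlTtGgEe×LlTTGgEe grid (16·16=256): LLTTGGEE=2 LLTTGGEe=4 LLTTGGee=2 LLTTGgEE=4 LLTTGgEe=8 LLTTGgee=4 LLTTggEE=2 LLTTggEe=4 LLTTggee=2 LLTtGGEE=2 LLTtGGEe=4 LLTtGGee=2 LLTtGgEE=4 LLTtGgEe=8 LLTtGgee=4 LLTtggEE=2 LLTtggEe=4 LLTtggee=2 LlTTGGEE=4 LlTTGGEe=8 LlTTGGee=4 LlTTGgEE=8 LlTTGgEe=16 LlTTGgee=8 LlTTggEE=4 LlTTggEe=8 LlTTggee=4 LlTtGGEE=4 LlTtGGEe=8 LlTtGGee=4 LlTtGgEE=8 LlTtGgEe=16 LlTtGgee=8 LlTtggEE=4 LlTtggEe=8 LlTtggee=4 llTTGGEE=2 llTTGGEe=4 llTTGGee=2 llTTGgEE=4 llTTGgEe=8 llTTGgee=4 llTTggEE=2 llTTggEe=4 llTTggee=2 llTtGGEE=2 llTtGGEe=4 llTtGGee=2 llTtGgEE=4 llTtGgEe=8 llTtGgee=4 llTtggEE=2 llTtggEe=4 llTtggee=2
LlTtggEe hits 8/256; gcd=8; 8÷8/256÷8 = 1/32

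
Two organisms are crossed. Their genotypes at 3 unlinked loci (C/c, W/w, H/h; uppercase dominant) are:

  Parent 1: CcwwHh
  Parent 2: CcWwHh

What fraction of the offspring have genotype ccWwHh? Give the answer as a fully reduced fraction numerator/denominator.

CcwwHh gametes: CwH×2, Cwh×2, cwH×2, cwh×2
CcWwHh gametes: CWH×1, CWh×1, CwH×1, Cwh×1, cWH×1, cWh×1, cwH×1, cwh×1
CcwwHh×CcWwHh grid (8·8=64): CCWwHH=2 CCWwHh=4 CCWwhh=2 CCwwHH=2 CCwwHh=4 CCwwhh=2 CcWwHH=4 CcWwHh=8 CcWwhh=4 CcwwHH=4 CcwwHh=8 Ccwwhh=4 ccWwHH=2 ccWwHh=4 ccWwhh=2 ccwwHH=2 ccwwHh=4 ccwwhh=2
ccWwHh hits 4/64; gcd=4; 4÷4/64÷4 = 1/16

P(ccWwHh) = 1/16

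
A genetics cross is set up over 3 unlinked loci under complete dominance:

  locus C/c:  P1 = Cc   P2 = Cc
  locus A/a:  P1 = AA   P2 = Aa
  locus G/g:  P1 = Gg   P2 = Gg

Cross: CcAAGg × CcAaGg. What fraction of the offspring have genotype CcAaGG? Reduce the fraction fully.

P(CcAaGG) = 1/16

CcAAGg gametes: CAG×2, CAg×2, cAG×2, cAg×2
CcAaGg gametes: CAG×1, CAg×1, CaG×1, Cag×1, cAG×1, cAg×1, caG×1, cag×1
CcAAGg×CcAaGg grid (8·8=64): CCAAGG=2 CCAAGg=4 CCAAgg=2 CCAaGG=2 CCAaGg=4 CCAagg=2 CcAAGG=4 CcAAGg=8 CcAAgg=4 CcAaGG=4 CcAaGg=8 CcAagg=4 ccAAGG=2 ccAAGg=4 ccAAgg=2 ccAaGG=2 ccAaGg=4 ccAagg=2
CcAaGG hits 4/64; gcd=4; 4÷4/64÷4 = 1/16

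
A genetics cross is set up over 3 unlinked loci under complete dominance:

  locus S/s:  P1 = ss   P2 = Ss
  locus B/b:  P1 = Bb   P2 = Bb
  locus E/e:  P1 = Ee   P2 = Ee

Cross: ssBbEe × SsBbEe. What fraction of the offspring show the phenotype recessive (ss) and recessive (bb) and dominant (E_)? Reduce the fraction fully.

ssBbEe gametes: sBE×2, sBe×2, sbE×2, sbe×2
SsBbEe gametes: SBE×1, SBe×1, SbE×1, Sbe×1, sBE×1, sBe×1, sbE×1, sbe×1
ssBbEe×SsBbEe grid (8·8=64): SsBBEE=2 SsBBEe=4 SsBBee=2 SsBbEE=4 SsBbEe=8 SsBbee=4 SsbbEE=2 SsbbEe=4 Ssbbee=2 ssBBEE=2 ssBBEe=4 ssBBee=2 ssBbEE=4 ssBbEe=8 ssBbee=4 ssbbEE=2 ssbbEe=4 ssbbee=2
ss bb E_ hits 6/64; gcd=2; 6÷2/64÷2 = 3/32

P(ss bb E_) = 3/32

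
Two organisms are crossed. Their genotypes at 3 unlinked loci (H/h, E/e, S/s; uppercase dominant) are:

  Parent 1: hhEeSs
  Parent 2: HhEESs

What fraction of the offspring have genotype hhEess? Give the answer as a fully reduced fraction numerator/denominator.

hhEeSs gametes: hES×2, hEs×2, heS×2, hes×2
HhEESs gametes: HES×2, HEs×2, hES×2, hEs×2
hhEeSs×HhEESs grid (8·8=64): HhEESS=4 HhEESs=8 HhEEss=4 HhEeSS=4 HhEeSs=8 HhEess=4 hhEESS=4 hhEESs=8 hhEEss=4 hhEeSS=4 hhEeSs=8 hhEess=4
hhEess hits 4/64; gcd=4; 4÷4/64÷4 = 1/16

P(hhEess) = 1/16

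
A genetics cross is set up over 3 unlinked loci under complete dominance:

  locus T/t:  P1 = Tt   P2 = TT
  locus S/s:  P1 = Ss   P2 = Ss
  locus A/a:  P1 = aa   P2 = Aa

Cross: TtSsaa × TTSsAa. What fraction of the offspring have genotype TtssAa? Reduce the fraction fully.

TtSsaa gametes: TSa×2, Tsa×2, tSa×2, tsa×2
TTSsAa gametes: TSA×2, TSa×2, TsA×2, Tsa×2
TtSsaa×TTSsAa grid (8·8=64): TTSSAa=4 TTSSaa=4 TTSsAa=8 TTSsaa=8 TTssAa=4 TTssaa=4 TtSSAa=4 TtSSaa=4 TtSsAa=8 TtSsaa=8 TtssAa=4 Ttssaa=4
TtssAa hits 4/64; gcd=4; 4÷4/64÷4 = 1/16

P(TtssAa) = 1/16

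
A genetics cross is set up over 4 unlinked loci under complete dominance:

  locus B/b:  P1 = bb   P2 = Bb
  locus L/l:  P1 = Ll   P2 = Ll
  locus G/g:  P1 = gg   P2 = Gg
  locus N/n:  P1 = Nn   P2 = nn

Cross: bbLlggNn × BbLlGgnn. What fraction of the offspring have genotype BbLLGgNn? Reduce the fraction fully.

bbLlggNn gametes: bLgN×4, bLgn×4, blgN×4, blgn×4
BbLlGgnn gametes: BLGn×2, BLgn×2, BlGn×2, Blgn×2, bLGn×2, bLgn×2, blGn×2, blgn×2
bbLlggNn×BbLlGgnn grid (16·16=256): BbLLGgNn=8 BbLLGgnn=8 BbLLggNn=8 BbLLggnn=8 BbLlGgNn=16 BbLlGgnn=16 BbLlggNn=16 BbLlggnn=16 BbllGgNn=8 BbllGgnn=8 BbllggNn=8 Bbllggnn=8 bbLLGgNn=8 bbLLGgnn=8 bbLLggNn=8 bbLLggnn=8 bbLlGgNn=16 bbLlGgnn=16 bbLlggNn=16 bbLlggnn=16 bbllGgNn=8 bbllGgnn=8 bbllggNn=8 bbllggnn=8
BbLLGgNn hits 8/256; gcd=8; 8÷8/256÷8 = 1/32

P(BbLLGgNn) = 1/32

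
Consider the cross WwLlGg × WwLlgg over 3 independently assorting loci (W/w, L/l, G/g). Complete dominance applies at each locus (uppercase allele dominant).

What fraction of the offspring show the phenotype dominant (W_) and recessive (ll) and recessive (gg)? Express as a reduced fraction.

WwLlGg gametes: WLG×1, WLg×1, WlG×1, Wlg×1, wLG×1, wLg×1, wlG×1, wlg×1
WwLlgg gametes: WLg×2, Wlg×2, wLg×2, wlg×2
WwLlGg×WwLlgg grid (8·8=64): WWLLGg=2 WWLLgg=2 WWLlGg=4 WWLlgg=4 WWllGg=2 WWllgg=2 WwLLGg=4 WwLLgg=4 WwLlGg=8 WwLlgg=8 WwllGg=4 Wwllgg=4 wwLLGg=2 wwLLgg=2 wwLlGg=4 wwLlgg=4 wwllGg=2 wwllgg=2
W_ ll gg hits 6/64; gcd=2; 6÷2/64÷2 = 3/32

P(W_ ll gg) = 3/32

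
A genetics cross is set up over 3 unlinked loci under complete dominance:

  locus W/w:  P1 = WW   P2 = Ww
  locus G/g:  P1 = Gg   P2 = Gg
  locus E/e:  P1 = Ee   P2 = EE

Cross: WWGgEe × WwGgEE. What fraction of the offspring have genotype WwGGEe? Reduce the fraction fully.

P(WwGGEe) = 1/16

WWGgEe gametes: WGE×2, WGe×2, WgE×2, Wge×2
WwGgEE gametes: WGE×2, WgE×2, wGE×2, wgE×2
WWGgEe×WwGgEE grid (8·8=64): WWGGEE=4 WWGGEe=4 WWGgEE=8 WWGgEe=8 WWggEE=4 WWggEe=4 WwGGEE=4 WwGGEe=4 WwGgEE=8 WwGgEe=8 WwggEE=4 WwggEe=4
WwGGEe hits 4/64; gcd=4; 4÷4/64÷4 = 1/16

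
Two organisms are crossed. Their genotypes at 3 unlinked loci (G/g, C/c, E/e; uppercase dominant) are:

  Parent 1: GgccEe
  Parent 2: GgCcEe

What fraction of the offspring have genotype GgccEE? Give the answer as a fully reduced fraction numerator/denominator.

P(GgccEE) = 1/16

GgccEe gametes: GcE×2, Gce×2, gcE×2, gce×2
GgCcEe gametes: GCE×1, GCe×1, GcE×1, Gce×1, gCE×1, gCe×1, gcE×1, gce×1
GgccEe×GgCcEe grid (8·8=64): GGCcEE=2 GGCcEe=4 GGCcee=2 GGccEE=2 GGccEe=4 GGccee=2 GgCcEE=4 GgCcEe=8 GgCcee=4 GgccEE=4 GgccEe=8 Ggccee=4 ggCcEE=2 ggCcEe=4 ggCcee=2 ggccEE=2 ggccEe=4 ggccee=2
GgccEE hits 4/64; gcd=4; 4÷4/64÷4 = 1/16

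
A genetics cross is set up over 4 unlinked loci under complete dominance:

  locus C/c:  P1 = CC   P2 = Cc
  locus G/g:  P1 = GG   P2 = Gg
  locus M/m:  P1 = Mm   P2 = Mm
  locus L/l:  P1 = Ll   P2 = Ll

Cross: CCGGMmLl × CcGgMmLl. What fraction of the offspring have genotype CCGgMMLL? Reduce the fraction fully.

P(CCGgMMLL) = 1/64

CCGGMmLl gametes: CGML×4, CGMl×4, CGmL×4, CGml×4
CcGgMmLl gametes: CGML×1, CGMl×1, CGmL×1, CGml×1, CgML×1, CgMl×1, CgmL×1, Cgml×1, cGML×1, cGMl×1, cGmL×1, cGml×1, cgML×1, cgMl×1, cgmL×1, cgml×1
CCGGMmLl×CcGgMmLl grid (16·16=256): CCGGMMLL=4 CCGGMMLl=8 CCGGMMll=4 CCGGMmLL=8 CCGGMmLl=16 CCGGMmll=8 CCGGmmLL=4 CCGGmmLl=8 CCGGmmll=4 CCGgMMLL=4 CCGgMMLl=8 CCGgMMll=4 CCGgMmLL=8 CCGgMmLl=16 CCGgMmll=8 CCGgmmLL=4 CCGgmmLl=8 CCGgmmll=4 CcGGMMLL=4 CcGGMMLl=8 CcGGMMll=4 CcGGMmLL=8 CcGGMmLl=16 CcGGMmll=8 CcGGmmLL=4 CcGGmmLl=8 CcGGmmll=4 CcGgMMLL=4 CcGgMMLl=8 CcGgMMll=4 CcGgMmLL=8 CcGgMmLl=16 CcGgMmll=8 CcGgmmLL=4 CcGgmmLl=8 CcGgmmll=4
CCGgMMLL hits 4/256; gcd=4; 4÷4/256÷4 = 1/64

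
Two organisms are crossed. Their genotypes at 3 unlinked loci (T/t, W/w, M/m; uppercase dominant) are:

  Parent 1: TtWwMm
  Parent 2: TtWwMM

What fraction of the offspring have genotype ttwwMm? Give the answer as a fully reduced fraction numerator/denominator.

TtWwMm gametes: TWM×1, TWm×1, TwM×1, Twm×1, tWM×1, tWm×1, twM×1, twm×1
TtWwMM gametes: TWM×2, TwM×2, tWM×2, twM×2
TtWwMm×TtWwMM grid (8·8=64): TTWWMM=2 TTWWMm=2 TTWwMM=4 TTWwMm=4 TTwwMM=2 TTwwMm=2 TtWWMM=4 TtWWMm=4 TtWwMM=8 TtWwMm=8 TtwwMM=4 TtwwMm=4 ttWWMM=2 ttWWMm=2 ttWwMM=4 ttWwMm=4 ttwwMM=2 ttwwMm=2
ttwwMm hits 2/64; gcd=2; 2÷2/64÷2 = 1/32

P(ttwwMm) = 1/32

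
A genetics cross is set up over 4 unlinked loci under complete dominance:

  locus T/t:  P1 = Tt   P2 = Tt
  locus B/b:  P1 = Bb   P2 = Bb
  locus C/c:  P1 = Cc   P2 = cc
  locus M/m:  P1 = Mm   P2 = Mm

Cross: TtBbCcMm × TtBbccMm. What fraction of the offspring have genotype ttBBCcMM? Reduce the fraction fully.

P(ttBBCcMM) = 1/128

TtBbCcMm gametes: TBCM×1, TBCm×1, TBcM×1, TBcm×1, TbCM×1, TbCm×1, TbcM×1, Tbcm×1, tBCM×1, tBCm×1, tBcM×1, tBcm×1, tbCM×1, tbCm×1, tbcM×1, tbcm×1
TtBbccMm gametes: TBcM×2, TBcm×2, TbcM×2, Tbcm×2, tBcM×2, tBcm×2, tbcM×2, tbcm×2
TtBbCcMm×TtBbccMm grid (16·16=256): TTBBCcMM=2 TTBBCcMm=4 TTBBCcmm=2 TTBBccMM=2 TTBBccMm=4 TTBBccmm=2 TTBbCcMM=4 TTBbCcMm=8 TTBbCcmm=4 TTBbccMM=4 TTBbccMm=8 TTBbccmm=4 TTbbCcMM=2 TTbbCcMm=4 TTbbCcmm=2 TTbbccMM=2 TTbbccMm=4 TTbbccmm=2 TtBBCcMM=4 TtBBCcMm=8 TtBBCcmm=4 TtBBccMM=4 TtBBccMm=8 TtBBccmm=4 TtBbCcMM=8 TtBbCcMm=16 TtBbCcmm=8 TtBbccMM=8 TtBbccMm=16 TtBbccmm=8 TtbbCcMM=4 TtbbCcMm=8 TtbbCcmm=4 TtbbccMM=4 TtbbccMm=8 Ttbbccmm=4 ttBBCcMM=2 ttBBCcMm=4 ttBBCcmm=2 ttBBccMM=2 ttBBccMm=4 ttBBccmm=2 ttBbCcMM=4 ttBbCcMm=8 ttBbCcmm=4 ttBbccMM=4 ttBbccMm=8 ttBbccmm=4 ttbbCcMM=2 ttbbCcMm=4 ttbbCcmm=2 ttbbccMM=2 ttbbccMm=4 ttbbccmm=2
ttBBCcMM hits 2/256; gcd=2; 2÷2/256÷2 = 1/128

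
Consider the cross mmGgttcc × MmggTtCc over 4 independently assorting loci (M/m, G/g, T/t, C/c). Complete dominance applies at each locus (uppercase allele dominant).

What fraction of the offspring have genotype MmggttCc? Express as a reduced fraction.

mmGgttcc gametes: mGtc×8, mgtc×8
MmggTtCc gametes: MgTC×2, MgTc×2, MgtC×2, Mgtc×2, mgTC×2, mgTc×2, mgtC×2, mgtc×2
mmGgttcc×MmggTtCc grid (16·16=256): MmGgTtCc=16 MmGgTtcc=16 MmGgttCc=16 MmGgttcc=16 MmggTtCc=16 MmggTtcc=16 MmggttCc=16 Mmggttcc=16 mmGgTtCc=16 mmGgTtcc=16 mmGgttCc=16 mmGgttcc=16 mmggTtCc=16 mmggTtcc=16 mmggttCc=16 mmggttcc=16
MmggttCc hits 16/256; gcd=16; 16÷16/256÷16 = 1/16

P(MmggttCc) = 1/16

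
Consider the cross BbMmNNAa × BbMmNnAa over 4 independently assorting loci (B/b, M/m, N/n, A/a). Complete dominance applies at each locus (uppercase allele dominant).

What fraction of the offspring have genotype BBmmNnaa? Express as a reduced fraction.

P(BBmmNnaa) = 1/128

BbMmNNAa gametes: BMNA×2, BMNa×2, BmNA×2, BmNa×2, bMNA×2, bMNa×2, bmNA×2, bmNa×2
BbMmNnAa gametes: BMNA×1, BMNa×1, BMnA×1, BMna×1, BmNA×1, BmNa×1, BmnA×1, Bmna×1, bMNA×1, bMNa×1, bMnA×1, bMna×1, bmNA×1, bmNa×1, bmnA×1, bmna×1
BbMmNNAa×BbMmNnAa grid (16·16=256): BBMMNNAA=2 BBMMNNAa=4 BBMMNNaa=2 BBMMNnAA=2 BBMMNnAa=4 BBMMNnaa=2 BBMmNNAA=4 BBMmNNAa=8 BBMmNNaa=4 BBMmNnAA=4 BBMmNnAa=8 BBMmNnaa=4 BBmmNNAA=2 BBmmNNAa=4 BBmmNNaa=2 BBmmNnAA=2 BBmmNnAa=4 BBmmNnaa=2 BbMMNNAA=4 BbMMNNAa=8 BbMMNNaa=4 BbMMNnAA=4 BbMMNnAa=8 BbMMNnaa=4 BbMmNNAA=8 BbMmNNAa=16 BbMmNNaa=8 BbMmNnAA=8 BbMmNnAa=16 BbMmNnaa=8 BbmmNNAA=4 BbmmNNAa=8 BbmmNNaa=4 BbmmNnAA=4 BbmmNnAa=8 BbmmNnaa=4 bbMMNNAA=2 bbMMNNAa=4 bbMMNNaa=2 bbMMNnAA=2 bbMMNnAa=4 bbMMNnaa=2 bbMmNNAA=4 bbMmNNAa=8 bbMmNNaa=4 bbMmNnAA=4 bbMmNnAa=8 bbMmNnaa=4 bbmmNNAA=2 bbmmNNAa=4 bbmmNNaa=2 bbmmNnAA=2 bbmmNnAa=4 bbmmNnaa=2
BBmmNnaa hits 2/256; gcd=2; 2÷2/256÷2 = 1/128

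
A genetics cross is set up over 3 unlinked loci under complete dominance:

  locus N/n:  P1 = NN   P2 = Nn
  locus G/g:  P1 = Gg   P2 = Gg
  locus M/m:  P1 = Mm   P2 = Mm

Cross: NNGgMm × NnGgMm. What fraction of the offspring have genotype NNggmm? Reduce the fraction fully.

P(NNggmm) = 1/32

NNGgMm gametes: NGM×2, NGm×2, NgM×2, Ngm×2
NnGgMm gametes: NGM×1, NGm×1, NgM×1, Ngm×1, nGM×1, nGm×1, ngM×1, ngm×1
NNGgMm×NnGgMm grid (8·8=64): NNGGMM=2 NNGGMm=4 NNGGmm=2 NNGgMM=4 NNGgMm=8 NNGgmm=4 NNggMM=2 NNggMm=4 NNggmm=2 NnGGMM=2 NnGGMm=4 NnGGmm=2 NnGgMM=4 NnGgMm=8 NnGgmm=4 NnggMM=2 NnggMm=4 Nnggmm=2
NNggmm hits 2/64; gcd=2; 2÷2/64÷2 = 1/32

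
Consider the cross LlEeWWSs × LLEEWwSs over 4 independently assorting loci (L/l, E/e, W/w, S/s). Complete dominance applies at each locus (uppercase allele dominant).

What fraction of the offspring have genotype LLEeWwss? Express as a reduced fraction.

P(LLEeWwss) = 1/32

LlEeWWSs gametes: LEWS×2, LEWs×2, LeWS×2, LeWs×2, lEWS×2, lEWs×2, leWS×2, leWs×2
LLEEWwSs gametes: LEWS×4, LEWs×4, LEwS×4, LEws×4
LlEeWWSs×LLEEWwSs grid (16·16=256): LLEEWWSS=8 LLEEWWSs=16 LLEEWWss=8 LLEEWwSS=8 LLEEWwSs=16 LLEEWwss=8 LLEeWWSS=8 LLEeWWSs=16 LLEeWWss=8 LLEeWwSS=8 LLEeWwSs=16 LLEeWwss=8 LlEEWWSS=8 LlEEWWSs=16 LlEEWWss=8 LlEEWwSS=8 LlEEWwSs=16 LlEEWwss=8 LlEeWWSS=8 LlEeWWSs=16 LlEeWWss=8 LlEeWwSS=8 LlEeWwSs=16 LlEeWwss=8
LLEeWwss hits 8/256; gcd=8; 8÷8/256÷8 = 1/32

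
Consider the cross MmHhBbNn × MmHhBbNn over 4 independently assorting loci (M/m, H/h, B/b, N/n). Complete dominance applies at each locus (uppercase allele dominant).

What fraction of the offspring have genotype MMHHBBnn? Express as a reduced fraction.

MmHhBbNn gametes: MHBN×1, MHBn×1, MHbN×1, MHbn×1, MhBN×1, MhBn×1, MhbN×1, Mhbn×1, mHBN×1, mHBn×1, mHbN×1, mHbn×1, mhBN×1, mhBn×1, mhbN×1, mhbn×1
MmHhBbNn gametes: MHBN×1, MHBn×1, MHbN×1, MHbn×1, MhBN×1, MhBn×1, MhbN×1, Mhbn×1, mHBN×1, mHBn×1, mHbN×1, mHbn×1, mhBN×1, mhBn×1, mhbN×1, mhbn×1
MmHhBbNn×MmHhBbNn grid (16·16=256): MMHHBBNN=1 MMHHBBNn=2 MMHHBBnn=1 MMHHBbNN=2 MMHHBbNn=4 MMHHBbnn=2 MMHHbbNN=1 MMHHbbNn=2 MMHHbbnn=1 MMHhBBNN=2 MMHhBBNn=4 MMHhBBnn=2 MMHhBbNN=4 MMHhBbNn=8 MMHhBbnn=4 MMHhbbNN=2 MMHhbbNn=4 MMHhbbnn=2 MMhhBBNN=1 MMhhBBNn=2 MMhhBBnn=1 MMhhBbNN=2 MMhhBbNn=4 MMhhBbnn=2 MMhhbbNN=1 MMhhbbNn=2 MMhhbbnn=1 MmHHBBNN=2 MmHHBBNn=4 MmHHBBnn=2 MmHHBbNN=4 MmHHBbNn=8 MmHHBbnn=4 MmHHbbNN=2 MmHHbbNn=4 MmHHbbnn=2 MmHhBBNN=4 MmHhBBNn=8 MmHhBBnn=4 MmHhBbNN=8 MmHhBbNn=16 MmHhBbnn=8 MmHhbbNN=4 MmHhbbNn=8 MmHhbbnn=4 MmhhBBNN=2 MmhhBBNn=4 MmhhBBnn=2 MmhhBbNN=4 MmhhBbNn=8 MmhhBbnn=4 MmhhbbNN=2 MmhhbbNn=4 Mmhhbbnn=2 mmHHBBNN=1 mmHHBBNn=2 mmHHBBnn=1 mmHHBbNN=2 mmHHBbNn=4 mmHHBbnn=2 mmHHbbNN=1 mmHHbbNn=2 mmHHbbnn=1 mmHhBBNN=2 mmHhBBNn=4 mmHhBBnn=2 mmHhBbNN=4 mmHhBbNn=8 mmHhBbnn=4 mmHhbbNN=2 mmHhbbNn=4 mmHhbbnn=2 mmhhBBNN=1 mmhhBBNn=2 mmhhBBnn=1 mmhhBbNN=2 mmhhBbNn=4 mmhhBbnn=2 mmhhbbNN=1 mmhhbbNn=2 mmhhbbnn=1
MMHHBBnn hits 1/256; gcd=1; 1÷1/256÷1 = 1/256

P(MMHHBBnn) = 1/256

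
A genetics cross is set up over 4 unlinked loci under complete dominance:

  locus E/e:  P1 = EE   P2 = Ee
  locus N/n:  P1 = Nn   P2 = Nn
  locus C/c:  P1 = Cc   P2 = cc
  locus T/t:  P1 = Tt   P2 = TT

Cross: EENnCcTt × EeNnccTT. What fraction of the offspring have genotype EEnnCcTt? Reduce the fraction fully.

EENnCcTt gametes: ENCT×2, ENCt×2, ENcT×2, ENct×2, EnCT×2, EnCt×2, EncT×2, Enct×2
EeNnccTT gametes: ENcT×4, EncT×4, eNcT×4, encT×4
EENnCcTt×EeNnccTT grid (16·16=256): EENNCcTT=8 EENNCcTt=8 EENNccTT=8 EENNccTt=8 EENnCcTT=16 EENnCcTt=16 EENnccTT=16 EENnccTt=16 EEnnCcTT=8 EEnnCcTt=8 EEnnccTT=8 EEnnccTt=8 EeNNCcTT=8 EeNNCcTt=8 EeNNccTT=8 EeNNccTt=8 EeNnCcTT=16 EeNnCcTt=16 EeNnccTT=16 EeNnccTt=16 EennCcTT=8 EennCcTt=8 EennccTT=8 EennccTt=8
EEnnCcTt hits 8/256; gcd=8; 8÷8/256÷8 = 1/32

P(EEnnCcTt) = 1/32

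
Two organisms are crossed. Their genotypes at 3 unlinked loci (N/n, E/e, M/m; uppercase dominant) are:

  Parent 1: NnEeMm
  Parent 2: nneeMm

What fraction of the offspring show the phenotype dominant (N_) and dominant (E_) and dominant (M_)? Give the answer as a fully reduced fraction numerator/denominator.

NnEeMm gametes: NEM×1, NEm×1, NeM×1, Nem×1, nEM×1, nEm×1, neM×1, nem×1
nneeMm gametes: neM×4, nem×4
NnEeMm×nneeMm grid (8·8=64): NnEeMM=4 NnEeMm=8 NnEemm=4 NneeMM=4 NneeMm=8 Nneemm=4 nnEeMM=4 nnEeMm=8 nnEemm=4 nneeMM=4 nneeMm=8 nneemm=4
N_ E_ M_ hits 12/64; gcd=4; 12÷4/64÷4 = 3/16

P(N_ E_ M_) = 3/16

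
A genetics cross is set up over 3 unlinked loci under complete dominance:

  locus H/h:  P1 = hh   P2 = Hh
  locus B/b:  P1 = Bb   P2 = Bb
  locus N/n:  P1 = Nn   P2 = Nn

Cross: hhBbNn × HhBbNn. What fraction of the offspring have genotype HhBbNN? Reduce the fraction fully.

hhBbNn gametes: hBN×2, hBn×2, hbN×2, hbn×2
HhBbNn gametes: HBN×1, HBn×1, HbN×1, Hbn×1, hBN×1, hBn×1, hbN×1, hbn×1
hhBbNn×HhBbNn grid (8·8=64): HhBBNN=2 HhBBNn=4 HhBBnn=2 HhBbNN=4 HhBbNn=8 HhBbnn=4 HhbbNN=2 HhbbNn=4 Hhbbnn=2 hhBBNN=2 hhBBNn=4 hhBBnn=2 hhBbNN=4 hhBbNn=8 hhBbnn=4 hhbbNN=2 hhbbNn=4 hhbbnn=2
HhBbNN hits 4/64; gcd=4; 4÷4/64÷4 = 1/16

P(HhBbNN) = 1/16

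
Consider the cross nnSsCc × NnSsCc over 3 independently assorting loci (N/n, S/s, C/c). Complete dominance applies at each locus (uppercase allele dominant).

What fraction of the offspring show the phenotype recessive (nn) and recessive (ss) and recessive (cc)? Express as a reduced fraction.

nnSsCc gametes: nSC×2, nSc×2, nsC×2, nsc×2
NnSsCc gametes: NSC×1, NSc×1, NsC×1, Nsc×1, nSC×1, nSc×1, nsC×1, nsc×1
nnSsCc×NnSsCc grid (8·8=64): NnSSCC=2 NnSSCc=4 NnSScc=2 NnSsCC=4 NnSsCc=8 NnSscc=4 NnssCC=2 NnssCc=4 Nnsscc=2 nnSSCC=2 nnSSCc=4 nnSScc=2 nnSsCC=4 nnSsCc=8 nnSscc=4 nnssCC=2 nnssCc=4 nnsscc=2
nn ss cc hits 2/64; gcd=2; 2÷2/64÷2 = 1/32

P(nn ss cc) = 1/32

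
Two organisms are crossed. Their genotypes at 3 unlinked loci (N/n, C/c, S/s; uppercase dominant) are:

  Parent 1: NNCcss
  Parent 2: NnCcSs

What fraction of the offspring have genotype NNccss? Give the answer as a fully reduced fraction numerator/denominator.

NNCcss gametes: NCs×4, Ncs×4
NnCcSs gametes: NCS×1, NCs×1, NcS×1, Ncs×1, nCS×1, nCs×1, ncS×1, ncs×1
NNCcss×NnCcSs grid (8·8=64): NNCCSs=4 NNCCss=4 NNCcSs=8 NNCcss=8 NNccSs=4 NNccss=4 NnCCSs=4 NnCCss=4 NnCcSs=8 NnCcss=8 NnccSs=4 Nnccss=4
NNccss hits 4/64; gcd=4; 4÷4/64÷4 = 1/16

P(NNccss) = 1/16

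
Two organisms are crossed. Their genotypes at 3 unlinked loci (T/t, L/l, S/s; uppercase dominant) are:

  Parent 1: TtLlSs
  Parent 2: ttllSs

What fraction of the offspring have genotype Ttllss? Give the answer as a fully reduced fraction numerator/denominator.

TtLlSs gametes: TLS×1, TLs×1, TlS×1, Tls×1, tLS×1, tLs×1, tlS×1, tls×1
ttllSs gametes: tlS×4, tls×4
TtLlSs×ttllSs grid (8·8=64): TtLlSS=4 TtLlSs=8 TtLlss=4 TtllSS=4 TtllSs=8 Ttllss=4 ttLlSS=4 ttLlSs=8 ttLlss=4 ttllSS=4 ttllSs=8 ttllss=4
Ttllss hits 4/64; gcd=4; 4÷4/64÷4 = 1/16

P(Ttllss) = 1/16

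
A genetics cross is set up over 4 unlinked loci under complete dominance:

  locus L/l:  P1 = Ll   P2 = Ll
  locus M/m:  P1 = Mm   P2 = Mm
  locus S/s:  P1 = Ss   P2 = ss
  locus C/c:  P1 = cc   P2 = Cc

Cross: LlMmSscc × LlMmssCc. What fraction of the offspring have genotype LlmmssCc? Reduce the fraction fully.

P(LlmmssCc) = 1/32

LlMmSscc gametes: LMSc×2, LMsc×2, LmSc×2, Lmsc×2, lMSc×2, lMsc×2, lmSc×2, lmsc×2
LlMmssCc gametes: LMsC×2, LMsc×2, LmsC×2, Lmsc×2, lMsC×2, lMsc×2, lmsC×2, lmsc×2
LlMmSscc×LlMmssCc grid (16·16=256): LLMMSsCc=4 LLMMSscc=4 LLMMssCc=4 LLMMsscc=4 LLMmSsCc=8 LLMmSscc=8 LLMmssCc=8 LLMmsscc=8 LLmmSsCc=4 LLmmSscc=4 LLmmssCc=4 LLmmsscc=4 LlMMSsCc=8 LlMMSscc=8 LlMMssCc=8 LlMMsscc=8 LlMmSsCc=16 LlMmSscc=16 LlMmssCc=16 LlMmsscc=16 LlmmSsCc=8 LlmmSscc=8 LlmmssCc=8 Llmmsscc=8 llMMSsCc=4 llMMSscc=4 llMMssCc=4 llMMsscc=4 llMmSsCc=8 llMmSscc=8 llMmssCc=8 llMmsscc=8 llmmSsCc=4 llmmSscc=4 llmmssCc=4 llmmsscc=4
LlmmssCc hits 8/256; gcd=8; 8÷8/256÷8 = 1/32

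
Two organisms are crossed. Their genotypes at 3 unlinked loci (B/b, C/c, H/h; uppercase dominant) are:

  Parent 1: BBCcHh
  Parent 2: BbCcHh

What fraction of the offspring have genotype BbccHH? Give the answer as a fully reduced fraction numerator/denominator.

P(BbccHH) = 1/32

BBCcHh gametes: BCH×2, BCh×2, BcH×2, Bch×2
BbCcHh gametes: BCH×1, BCh×1, BcH×1, Bch×1, bCH×1, bCh×1, bcH×1, bch×1
BBCcHh×BbCcHh grid (8·8=64): BBCCHH=2 BBCCHh=4 BBCChh=2 BBCcHH=4 BBCcHh=8 BBCchh=4 BBccHH=2 BBccHh=4 BBcchh=2 BbCCHH=2 BbCCHh=4 BbCChh=2 BbCcHH=4 BbCcHh=8 BbCchh=4 BbccHH=2 BbccHh=4 Bbcchh=2
BbccHH hits 2/64; gcd=2; 2÷2/64÷2 = 1/32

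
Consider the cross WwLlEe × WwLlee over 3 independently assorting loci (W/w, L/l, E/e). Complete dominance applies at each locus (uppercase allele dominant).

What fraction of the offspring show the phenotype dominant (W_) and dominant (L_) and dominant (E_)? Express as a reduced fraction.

WwLlEe gametes: WLE×1, WLe×1, WlE×1, Wle×1, wLE×1, wLe×1, wlE×1, wle×1
WwLlee gametes: WLe×2, Wle×2, wLe×2, wle×2
WwLlEe×WwLlee grid (8·8=64): WWLLEe=2 WWLLee=2 WWLlEe=4 WWLlee=4 WWllEe=2 WWllee=2 WwLLEe=4 WwLLee=4 WwLlEe=8 WwLlee=8 WwllEe=4 Wwllee=4 wwLLEe=2 wwLLee=2 wwLlEe=4 wwLlee=4 wwllEe=2 wwllee=2
W_ L_ E_ hits 18/64; gcd=2; 18÷2/64÷2 = 9/32

P(W_ L_ E_) = 9/32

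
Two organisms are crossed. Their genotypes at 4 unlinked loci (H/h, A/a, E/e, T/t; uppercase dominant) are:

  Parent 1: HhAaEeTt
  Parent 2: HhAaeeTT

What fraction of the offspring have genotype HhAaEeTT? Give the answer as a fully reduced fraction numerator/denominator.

HhAaEeTt gametes: HAET×1, HAEt×1, HAeT×1, HAet×1, HaET×1, HaEt×1, HaeT×1, Haet×1, hAET×1, hAEt×1, hAeT×1, hAet×1, haET×1, haEt×1, haeT×1, haet×1
HhAaeeTT gametes: HAeT×4, HaeT×4, hAeT×4, haeT×4
HhAaEeTt×HhAaeeTT grid (16·16=256): HHAAEeTT=4 HHAAEeTt=4 HHAAeeTT=4 HHAAeeTt=4 HHAaEeTT=8 HHAaEeTt=8 HHAaeeTT=8 HHAaeeTt=8 HHaaEeTT=4 HHaaEeTt=4 HHaaeeTT=4 HHaaeeTt=4 HhAAEeTT=8 HhAAEeTt=8 HhAAeeTT=8 HhAAeeTt=8 HhAaEeTT=16 HhAaEeTt=16 HhAaeeTT=16 HhAaeeTt=16 HhaaEeTT=8 HhaaEeTt=8 HhaaeeTT=8 HhaaeeTt=8 hhAAEeTT=4 hhAAEeTt=4 hhAAeeTT=4 hhAAeeTt=4 hhAaEeTT=8 hhAaEeTt=8 hhAaeeTT=8 hhAaeeTt=8 hhaaEeTT=4 hhaaEeTt=4 hhaaeeTT=4 hhaaeeTt=4
HhAaEeTT hits 16/256; gcd=16; 16÷16/256÷16 = 1/16

P(HhAaEeTT) = 1/16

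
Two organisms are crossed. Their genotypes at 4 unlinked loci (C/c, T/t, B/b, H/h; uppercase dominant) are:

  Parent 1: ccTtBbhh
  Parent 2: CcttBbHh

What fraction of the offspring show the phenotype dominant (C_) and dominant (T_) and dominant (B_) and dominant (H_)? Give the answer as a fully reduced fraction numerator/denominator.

ccTtBbhh gametes: cTBh×4, cTbh×4, ctBh×4, ctbh×4
CcttBbHh gametes: CtBH×2, CtBh×2, CtbH×2, Ctbh×2, ctBH×2, ctBh×2, ctbH×2, ctbh×2
ccTtBbhh×CcttBbHh grid (16·16=256): CcTtBBHh=8 CcTtBBhh=8 CcTtBbHh=16 CcTtBbhh=16 CcTtbbHh=8 CcTtbbhh=8 CcttBBHh=8 CcttBBhh=8 CcttBbHh=16 CcttBbhh=16 CcttbbHh=8 Ccttbbhh=8 ccTtBBHh=8 ccTtBBhh=8 ccTtBbHh=16 ccTtBbhh=16 ccTtbbHh=8 ccTtbbhh=8 ccttBBHh=8 ccttBBhh=8 ccttBbHh=16 ccttBbhh=16 ccttbbHh=8 ccttbbhh=8
C_ T_ B_ H_ hits 24/256; gcd=8; 24÷8/256÷8 = 3/32

P(C_ T_ B_ H_) = 3/32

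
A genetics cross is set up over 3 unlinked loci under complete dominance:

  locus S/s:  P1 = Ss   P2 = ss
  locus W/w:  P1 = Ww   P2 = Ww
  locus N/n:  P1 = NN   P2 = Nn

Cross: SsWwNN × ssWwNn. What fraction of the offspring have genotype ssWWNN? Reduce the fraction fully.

SsWwNN gametes: SWN×2, SwN×2, sWN×2, swN×2
ssWwNn gametes: sWN×2, sWn×2, swN×2, swn×2
SsWwNN×ssWwNn grid (8·8=64): SsWWNN=4 SsWWNn=4 SsWwNN=8 SsWwNn=8 SswwNN=4 SswwNn=4 ssWWNN=4 ssWWNn=4 ssWwNN=8 ssWwNn=8 sswwNN=4 sswwNn=4
ssWWNN hits 4/64; gcd=4; 4÷4/64÷4 = 1/16

P(ssWWNN) = 1/16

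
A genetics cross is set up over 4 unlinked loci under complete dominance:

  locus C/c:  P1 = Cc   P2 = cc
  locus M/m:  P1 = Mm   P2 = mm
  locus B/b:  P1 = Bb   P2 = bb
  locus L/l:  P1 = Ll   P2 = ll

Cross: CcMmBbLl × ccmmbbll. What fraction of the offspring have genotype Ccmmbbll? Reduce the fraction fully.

CcMmBbLl gametes: CMBL×1, CMBl×1, CMbL×1, CMbl×1, CmBL×1, CmBl×1, CmbL×1, Cmbl×1, cMBL×1, cMBl×1, cMbL×1, cMbl×1, cmBL×1, cmBl×1, cmbL×1, cmbl×1
ccmmbbll gametes: cmbl×16
CcMmBbLl×ccmmbbll grid (16·16=256): CcMmBbLl=16 CcMmBbll=16 CcMmbbLl=16 CcMmbbll=16 CcmmBbLl=16 CcmmBbll=16 CcmmbbLl=16 Ccmmbbll=16 ccMmBbLl=16 ccMmBbll=16 ccMmbbLl=16 ccMmbbll=16 ccmmBbLl=16 ccmmBbll=16 ccmmbbLl=16 ccmmbbll=16
Ccmmbbll hits 16/256; gcd=16; 16÷16/256÷16 = 1/16

P(Ccmmbbll) = 1/16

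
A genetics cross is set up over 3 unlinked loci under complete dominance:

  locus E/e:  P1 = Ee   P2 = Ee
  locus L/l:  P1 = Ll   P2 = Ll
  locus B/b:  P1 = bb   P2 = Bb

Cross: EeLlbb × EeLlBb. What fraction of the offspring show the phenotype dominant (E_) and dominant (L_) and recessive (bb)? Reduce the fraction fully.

P(E_ L_ bb) = 9/32

EeLlbb gametes: ELb×2, Elb×2, eLb×2, elb×2
EeLlBb gametes: ELB×1, ELb×1, ElB×1, Elb×1, eLB×1, eLb×1, elB×1, elb×1
EeLlbb×EeLlBb grid (8·8=64): EELLBb=2 EELLbb=2 EELlBb=4 EELlbb=4 EEllBb=2 EEllbb=2 EeLLBb=4 EeLLbb=4 EeLlBb=8 EeLlbb=8 EellBb=4 Eellbb=4 eeLLBb=2 eeLLbb=2 eeLlBb=4 eeLlbb=4 eellBb=2 eellbb=2
E_ L_ bb hits 18/64; gcd=2; 18÷2/64÷2 = 9/32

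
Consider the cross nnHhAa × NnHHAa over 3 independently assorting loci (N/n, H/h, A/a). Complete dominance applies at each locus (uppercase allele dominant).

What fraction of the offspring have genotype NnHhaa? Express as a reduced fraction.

P(NnHhaa) = 1/16

nnHhAa gametes: nHA×2, nHa×2, nhA×2, nha×2
NnHHAa gametes: NHA×2, NHa×2, nHA×2, nHa×2
nnHhAa×NnHHAa grid (8·8=64): NnHHAA=4 NnHHAa=8 NnHHaa=4 NnHhAA=4 NnHhAa=8 NnHhaa=4 nnHHAA=4 nnHHAa=8 nnHHaa=4 nnHhAA=4 nnHhAa=8 nnHhaa=4
NnHhaa hits 4/64; gcd=4; 4÷4/64÷4 = 1/16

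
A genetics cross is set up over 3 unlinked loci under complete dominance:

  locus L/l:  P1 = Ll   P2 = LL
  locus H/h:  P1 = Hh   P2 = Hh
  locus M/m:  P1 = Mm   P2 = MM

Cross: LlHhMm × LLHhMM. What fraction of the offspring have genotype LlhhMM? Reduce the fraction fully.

LlHhMm gametes: LHM×1, LHm×1, LhM×1, Lhm×1, lHM×1, lHm×1, lhM×1, lhm×1
LLHhMM gametes: LHM×4, LhM×4
LlHhMm×LLHhMM grid (8·8=64): LLHHMM=4 LLHHMm=4 LLHhMM=8 LLHhMm=8 LLhhMM=4 LLhhMm=4 LlHHMM=4 LlHHMm=4 LlHhMM=8 LlHhMm=8 LlhhMM=4 LlhhMm=4
LlhhMM hits 4/64; gcd=4; 4÷4/64÷4 = 1/16

P(LlhhMM) = 1/16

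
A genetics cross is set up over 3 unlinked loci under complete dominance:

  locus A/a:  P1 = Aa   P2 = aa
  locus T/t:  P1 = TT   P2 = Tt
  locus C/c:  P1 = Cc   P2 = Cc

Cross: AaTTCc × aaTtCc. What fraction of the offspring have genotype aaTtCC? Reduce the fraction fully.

AaTTCc gametes: ATC×2, ATc×2, aTC×2, aTc×2
aaTtCc gametes: aTC×2, aTc×2, atC×2, atc×2
AaTTCc×aaTtCc grid (8·8=64): AaTTCC=4 AaTTCc=8 AaTTcc=4 AaTtCC=4 AaTtCc=8 AaTtcc=4 aaTTCC=4 aaTTCc=8 aaTTcc=4 aaTtCC=4 aaTtCc=8 aaTtcc=4
aaTtCC hits 4/64; gcd=4; 4÷4/64÷4 = 1/16

P(aaTtCC) = 1/16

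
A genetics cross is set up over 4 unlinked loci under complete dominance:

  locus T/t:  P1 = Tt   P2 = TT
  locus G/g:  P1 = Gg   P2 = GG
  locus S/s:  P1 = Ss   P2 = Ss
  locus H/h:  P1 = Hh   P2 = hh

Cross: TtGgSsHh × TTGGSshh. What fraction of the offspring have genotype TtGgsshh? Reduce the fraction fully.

TtGgSsHh gametes: TGSH×1, TGSh×1, TGsH×1, TGsh×1, TgSH×1, TgSh×1, TgsH×1, Tgsh×1, tGSH×1, tGSh×1, tGsH×1, tGsh×1, tgSH×1, tgSh×1, tgsH×1, tgsh×1
TTGGSshh gametes: TGSh×8, TGsh×8
TtGgSsHh×TTGGSshh grid (16·16=256): TTGGSSHh=8 TTGGSShh=8 TTGGSsHh=16 TTGGSshh=16 TTGGssHh=8 TTGGsshh=8 TTGgSSHh=8 TTGgSShh=8 TTGgSsHh=16 TTGgSshh=16 TTGgssHh=8 TTGgsshh=8 TtGGSSHh=8 TtGGSShh=8 TtGGSsHh=16 TtGGSshh=16 TtGGssHh=8 TtGGsshh=8 TtGgSSHh=8 TtGgSShh=8 TtGgSsHh=16 TtGgSshh=16 TtGgssHh=8 TtGgsshh=8
TtGgsshh hits 8/256; gcd=8; 8÷8/256÷8 = 1/32

P(TtGgsshh) = 1/32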